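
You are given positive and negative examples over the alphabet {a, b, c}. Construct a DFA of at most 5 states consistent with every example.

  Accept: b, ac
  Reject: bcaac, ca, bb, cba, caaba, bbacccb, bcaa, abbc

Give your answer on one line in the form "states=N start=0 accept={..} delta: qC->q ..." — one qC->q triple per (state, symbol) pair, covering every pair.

states=3 start=0 accept={1} delta: 0a->0 0b->1 0c->1 1a->2 1b->2 1c->1 2a->2 2b->0 2c->0

Fold the examples into a partial DFA from state 0: repeatedly fix the first undefined (state, symbol) met by the shortest-then-alphabetical prefix, trying targets in increasing order and rejecting any under which an Accept and a Reject string meet in one state with the same remainder; add a state when all current targets are rejected. Accepting states are where Accept strings end.
a: 0a undefined. 0a->0: ok.
b: 0b undefined. 0b->0: no, b/bb meet in 0. Open state 1: 0b->1.
c: 0c undefined. 0c->0: no, ac/ca meet in 0. 0c->1: ok.
bb: 1b undefined. 1b->0: no, b/abbc meet in 1. 1b->1: no, b/bb meet in 1. Open state 2: 1b->2.
bc: 1c undefined. 1c->0: no, b/bcaac meet in 1. 1c->1: ok.
ca: 1a undefined. 1a->0: no, b/bcaac meet in 1. 1a->1: no, b/bcaac meet in 1. 1a->2: ok.
bba: 2a undefined. 2a->0: no, b/bcaac meet in 1. 2a->1: no, b/bcaac meet in 1. 2a->2: ok.
abbc: 2c undefined. 2c->0: ok.
caab: 2b undefined. 2b->0: ok.
All examples now run through 3 states with every (state, symbol) defined. Accept strings end in {1}, Reject strings end in {0,2}; accept={1}.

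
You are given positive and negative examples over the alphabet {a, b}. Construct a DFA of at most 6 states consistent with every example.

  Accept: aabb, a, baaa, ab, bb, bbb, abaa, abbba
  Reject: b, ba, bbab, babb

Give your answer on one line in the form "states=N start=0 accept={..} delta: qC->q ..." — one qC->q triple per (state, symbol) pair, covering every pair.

Fold the examples into a partial DFA from state 0: repeatedly fix the first undefined (state, symbol) met by the shortest-then-alphabetical prefix, trying targets in increasing order and rejecting any under which an Accept and a Reject string meet in one state with the same remainder; add a state when all current targets are rejected. Accepting states are where Accept strings end.
a: 0a undefined. 0a->0: no, ab/b meet in 0 with "b" left. Open state 1: 0a->1.
b: 0b undefined. 0b->0: no, a/ba meet in 1. 0b->1: no, aabb/babb meet in 1 with "abb" left. Open state 2: 0b->2.
aa: 1a undefined. 1a->0: ok.
ab: 1b undefined. 1b->0: ok.
ba: 2a undefined. 2a->0: no, aabb/babb meet in 2 with "b" left. 2a->1: no, a/ba meet in 1. 2a->2: no, baaa/b meet in 2. Open state 3: 2a->3.
bb: 2b undefined. 2b->0: no, aabb/bbab meet in 0. 2b->1: ok.
baa: 3a undefined. 3a->0: ok.
bab: 3b undefined. 3b->0: ok.
All examples now run through 4 states with every (state, symbol) defined. Accept strings end in {0,1}, Reject strings end in {2,3}; accept={0,1}.

states=4 start=0 accept={0,1} delta: 0a->1 0b->2 1a->0 1b->0 2a->3 2b->1 3a->0 3b->0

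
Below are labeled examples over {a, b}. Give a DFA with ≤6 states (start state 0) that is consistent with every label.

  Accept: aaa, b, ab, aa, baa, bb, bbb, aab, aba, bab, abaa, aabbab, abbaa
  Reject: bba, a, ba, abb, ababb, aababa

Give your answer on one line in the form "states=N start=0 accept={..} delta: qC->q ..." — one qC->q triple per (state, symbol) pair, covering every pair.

Fold the examples into a partial DFA from state 0: repeatedly fix the first undefined (state, symbol) met by the shortest-then-alphabetical prefix, trying targets in increasing order and rejecting any under which an Accept and a Reject string meet in one state with the same remainder; add a state when all current targets are rejected. Accepting states are where Accept strings end.
a: 0a undefined. 0a->0: no, aaa/a meet in 0. Open state 1: 0a->1.
b: 0b undefined. 0b->0: ok.
aa: 1a undefined. 1a->0: no, aaa/bba meet in 1. 1a->1: no, aaa/bba meet in 1. Open state 2: 1a->2.
ab: 1b undefined. 1b->0: no, b/abb meet in 0. 1b->1: no, ab/bba meet in 1. 1b->2: no, aab/abb meet in 2 with "b" left. Open state 3: 1b->3.
aaa: 2a undefined. 2a->0: ok.
aab: 2b undefined. 2b->0: no, aba/aababa meet in 3 with "a" left. 2b->1: no, aa/aababa meet in 2. 2b->2: ok.
aba: 3a undefined. 3a->0: no, aaa/ababb meet in 0. 3a->1: no, aba/bba meet in 1. 3a->2: no, aa/ababb meet in 2. 3a->3: ok.
abb: 3b undefined. 3b->0: no, aaa/abb meet in 0. 3b->1: no, ab/ababb meet in 3. 3b->2: no, aa/abb meet in 2. 3b->3: no, ab/abb meet in 3. Open state 4: 3b->4.
abba: 4a undefined. 4a->0: no, abbaa/bba meet in 1. 4a->1: ok.
ababb: 4b undefined. 4b->0: no, aaa/ababb meet in 0. 4b->1: ok.
All examples now run through 5 states with every (state, symbol) defined. Accept strings end in {0,2,3}, Reject strings end in {1,4}; accept={0,2,3}.

states=5 start=0 accept={0,2,3} delta: 0a->1 0b->0 1a->2 1b->3 2a->0 2b->2 3a->3 3b->4 4a->1 4b->1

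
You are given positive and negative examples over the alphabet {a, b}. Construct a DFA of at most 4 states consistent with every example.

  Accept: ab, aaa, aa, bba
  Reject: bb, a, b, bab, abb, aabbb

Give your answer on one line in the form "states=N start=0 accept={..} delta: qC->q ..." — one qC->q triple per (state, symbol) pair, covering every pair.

Fold the examples into a partial DFA from state 0: repeatedly fix the first undefined (state, symbol) met by the shortest-then-alphabetical prefix, trying targets in increasing order and rejecting any under which an Accept and a Reject string meet in one state with the same remainder; add a state when all current targets are rejected. Accepting states are where Accept strings end.
a: 0a undefined. 0a->0: no, ab/b meet in 0 with "b" left. Open state 1: 0a->1.
b: 0b undefined. 0b->0: no, ab/bab meet in 1 with "b" left. 0b->1: no, ab/bb meet in 1 with "b" left. Open state 2: 0b->2.
aa: 1a undefined. 1a->0: no, aaa/a meet in 1. 1a->1: no, aaa/a meet in 1. 1a->2: no, aa/b meet in 2. Open state 3: 1a->3.
ab: 1b undefined. 1b->0: ok.
ba: 2a undefined. 2a->0: ok.
bb: 2b undefined. 2b->0: no, ab/bb meet in 0. 2b->1: ok.
aaa: 3a undefined. 3a->0: ok.
aab: 3b undefined. 3b->0: ok.
All examples now run through 4 states with every (state, symbol) defined. Accept strings end in {0,3}, Reject strings end in {1,2}; accept={0,3}.

states=4 start=0 accept={0,3} delta: 0a->1 0b->2 1a->3 1b->0 2a->0 2b->1 3a->0 3b->0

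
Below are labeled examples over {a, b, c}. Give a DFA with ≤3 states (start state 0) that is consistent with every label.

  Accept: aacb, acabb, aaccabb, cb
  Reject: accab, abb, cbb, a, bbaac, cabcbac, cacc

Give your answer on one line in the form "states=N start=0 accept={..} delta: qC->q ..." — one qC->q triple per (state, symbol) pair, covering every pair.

states=3 start=0 accept={2} delta: 0a->0 0b->0 0c->1 1a->2 1b->2 1c->1 2a->0 2b->1 2c->0

Grow the machine one transition at a time. Run the examples from 0; the earliest place one falls off (shortest prefix, ties alphabetical) gets sent to the lowest-numbered state that keeps every Accept/Reject pair distinguishable — a pair clashes when both reach the same state with identical unread suffix — and to a fresh state only if none does.
a: 0a undefined. 0a->0: ok.
b: 0b undefined. 0b->0: ok.
c: 0c undefined. 0c->0: no, aacb/accab meet in 0. Open state 1: 0c->1.
ca: 1a undefined. 1a->0: no, acabb/abb meet in 0. 1a->1: no, acabb/cbb meet in 1 with "bb" left. Open state 2: 1a->2.
cb: 1b undefined. 1b->0: no, aacb/abb meet in 0. 1b->1: no, aacb/cbb meet in 1. 1b->2: ok.
acc: 1c undefined. 1c->0: no, aaccabb/accab meet in 0. 1c->1: ok.
cab: 2b undefined. 2b->0: no, acabb/accab meet in 0. 2b->1: ok.
cac: 2c undefined. 2c->0: ok.
cabcba: 2a undefined. 2a->0: ok.
All examples now run through 3 states with every (state, symbol) defined. Accept strings end in {2}, Reject strings end in {0,1}; accept={2}.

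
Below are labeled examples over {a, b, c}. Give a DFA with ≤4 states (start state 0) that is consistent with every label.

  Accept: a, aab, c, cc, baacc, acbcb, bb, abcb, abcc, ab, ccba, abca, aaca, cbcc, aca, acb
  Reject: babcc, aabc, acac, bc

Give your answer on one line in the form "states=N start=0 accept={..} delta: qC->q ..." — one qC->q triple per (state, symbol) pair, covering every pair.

states=4 start=0 accept={0,1,2} delta: 0a->0 0b->1 0c->2 1a->1 1b->2 1c->3 2a->1 2b->0 2c->1 3a->0 3b->0 3c->0

Fold the examples into a partial DFA from state 0: repeatedly fix the first undefined (state, symbol) met by the shortest-then-alphabetical prefix, trying targets in increasing order and rejecting any under which an Accept and a Reject string meet in one state with the same remainder; add a state when all current targets are rejected. Accepting states are where Accept strings end.
a: 0a undefined. 0a->0: ok.
b: 0b undefined. 0b->0: no, c/aabc meet in 0 with "c" left. Open state 1: 0b->1.
c: 0c undefined. 0c->0: no, a/acac meet in 0. 0c->1: no, cc/aabc meet in 1 with "c" left. Open state 2: 0c->2.
ba: 1a undefined. 1a->0: no, abcc/babcc meet in 1 with "cc" left. 1a->1: ok.
bb: 1b undefined. 1b->0: no, cc/babcc meet in 2 with "c" left. 1b->1: no, baacc/babcc meet in 1 with "cc" left. 1b->2: ok.
bc: 1c undefined. 1c->0: no, a/aabc meet in 0. 1c->1: no, aab/aabc meet in 1. 1c->2: no, c/aabc meet in 2. Open state 3: 1c->3.
cb: 2b undefined. 2b->0: ok.
cc: 2c undefined. 2c->0: no, c/babcc meet in 2. 2c->1: ok.
aca: 2a undefined. 2a->0: no, c/acac meet in 2. 2a->1: ok.
abca: 3a undefined. 3a->0: ok.
abcb: 3b undefined. 3b->0: ok.
abcc: 3c undefined. 3c->0: ok.
All examples now run through 4 states with every (state, symbol) defined. Accept strings end in {0,1,2}, Reject strings end in {3}; accept={0,1,2}.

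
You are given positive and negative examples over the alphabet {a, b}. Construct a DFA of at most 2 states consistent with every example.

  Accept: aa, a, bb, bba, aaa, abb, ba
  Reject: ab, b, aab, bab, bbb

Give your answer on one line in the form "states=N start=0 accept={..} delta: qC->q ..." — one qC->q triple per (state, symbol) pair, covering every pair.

states=2 start=0 accept={0} delta: 0a->0 0b->1 1a->0 1b->0

Fold the examples into a partial DFA from state 0: repeatedly fix the first undefined (state, symbol) met by the shortest-then-alphabetical prefix, trying targets in increasing order and rejecting any under which an Accept and a Reject string meet in one state with the same remainder; add a state when all current targets are rejected. Accepting states are where Accept strings end.
a: 0a undefined. 0a->0: ok.
b: 0b undefined. 0b->0: no, aa/ab meet in 0. Open state 1: 0b->1.
ba: 1a undefined. 1a->0: ok.
bb: 1b undefined. 1b->0: ok.
All examples now run through 2 states with every (state, symbol) defined. Accept strings end in {0}, Reject strings end in {1}; accept={0}.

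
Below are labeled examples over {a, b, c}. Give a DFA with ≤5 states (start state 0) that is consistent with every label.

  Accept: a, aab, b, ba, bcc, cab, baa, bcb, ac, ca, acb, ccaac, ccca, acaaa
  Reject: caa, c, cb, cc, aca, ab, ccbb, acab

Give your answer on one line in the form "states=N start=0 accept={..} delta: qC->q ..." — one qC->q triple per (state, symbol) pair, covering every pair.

states=5 start=0 accept={0,1,3} delta: 0a->1 0b->1 0c->2 1a->0 1b->2 1c->3 2a->3 2b->2 2c->2 3a->4 3b->0 3c->0 4a->0 4b->2 4c->0

Grow the machine one transition at a time. Run the examples from 0; the earliest place one falls off (shortest prefix, ties alphabetical) gets sent to the lowest-numbered state that keeps every Accept/Reject pair distinguishable — a pair clashes when both reach the same state with identical unread suffix — and to a fresh state only if none does.
a: 0a undefined. 0a->0: no, aab/ab meet in 0 with "b" left. Open state 1: 0a->1.
b: 0b undefined. 0b->0: no, bcc/cc meet in 0 with "cc" left. 0b->1: ok.
c: 0c undefined. 0c->0: no, a/cb meet in 1. 0c->1: no, a/c meet in 1. Open state 2: 0c->2.
aa: 1a undefined. 1a->0: ok.
ab: 1b undefined. 1b->0: no, ba/ab meet in 0. 1b->1: no, a/ab meet in 1. 1b->2: ok.
ac: 1c undefined. 1c->0: no, a/aca meet in 1. 1c->1: no, a/acab meet in 1. 1c->2: no, bcc/cc meet in 2 with "c" left. Open state 3: 1c->3.
ca: 2a undefined. 2a->0: no, a/caa meet in 1. 2a->1: no, ba/caa meet in 0. 2a->2: no, cab/cb meet in 2 with "b" left. 2a->3: ok.
cb: 2b undefined. 2b->0: no, ba/cb meet in 0. 2b->1: no, a/cb meet in 1. 2b->2: ok.
cc: 2c undefined. 2c->0: no, ba/cc meet in 0. 2c->1: no, a/cc meet in 1. 2c->2: ok.
aca: 3a undefined. 3a->0: no, a/acab meet in 1. 3a->1: no, a/caa meet in 1. 3a->2: no, ccaac/caa meet in 2. 3a->3: no, cab/acab meet in 3 with "b" left. Open state 4: 3a->4.
acb: 3b undefined. 3b->0: ok.
bcc: 3c undefined. 3c->0: ok.
acaa: 4a undefined. 4a->0: ok.
acab: 4b undefined. 4b->0: no, ba/acab meet in 0. 4b->1: no, a/acab meet in 1. 4b->2: ok.
ccaac: 4c undefined. 4c->0: ok.
All examples now run through 5 states with every (state, symbol) defined. Accept strings end in {0,1,3}, Reject strings end in {2,4}; accept={0,1,3}.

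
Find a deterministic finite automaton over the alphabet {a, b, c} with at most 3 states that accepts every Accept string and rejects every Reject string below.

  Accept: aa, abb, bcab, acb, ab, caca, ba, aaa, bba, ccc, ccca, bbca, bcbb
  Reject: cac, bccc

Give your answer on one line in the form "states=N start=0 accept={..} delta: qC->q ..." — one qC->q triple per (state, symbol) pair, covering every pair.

State merging on the prefix tree: take the shortest (then alphabetical) example prefix whose next move is undefined and point that move at state 0, else 1, else 2, ...; a target is out if some Accept/Reject pair would then sit in one state with the same input left (inseparable). If every existing state is out, open a new one.
a: 0a undefined. 0a->0: ok.
b: 0b undefined. 0b->0: no, ccc/bccc meet in 0 with "ccc" left. Open state 1: 0b->1.
c: 0c undefined. 0c->0: no, aa/cac meet in 0. 0c->1: ok.
ba: 1a undefined. 1a->0: no, ab/cac meet in 1. 1a->1: ok.
bb: 1b undefined. 1b->0: ok.
bc: 1c undefined. 1c->0: no, aa/cac meet in 0. 1c->1: no, ab/cac meet in 1. Open state 2: 1c->2.
bca: 2a undefined. 2a->0: ok.
bcb: 2b undefined. 2b->0: ok.
bcc: 2c undefined. 2c->0: no, bcab/bccc meet in 1. 2c->1: ok.
All examples now run through 3 states with every (state, symbol) defined. Accept strings end in {0,1}, Reject strings end in {2}; accept={0,1}.

states=3 start=0 accept={0,1} delta: 0a->0 0b->1 0c->1 1a->1 1b->0 1c->2 2a->0 2b->0 2c->1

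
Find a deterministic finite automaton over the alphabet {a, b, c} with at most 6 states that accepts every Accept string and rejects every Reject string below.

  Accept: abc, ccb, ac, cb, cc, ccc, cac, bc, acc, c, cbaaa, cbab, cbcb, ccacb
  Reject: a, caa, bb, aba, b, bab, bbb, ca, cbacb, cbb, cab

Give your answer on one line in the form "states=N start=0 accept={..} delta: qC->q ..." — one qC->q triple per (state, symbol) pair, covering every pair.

states=4 start=0 accept={1,2,3} delta: 0a->0 0b->0 0c->1 1a->0 1b->2 1c->1 2a->3 2b->0 2c->1 3a->2 3b->1 3c->0

Fold the examples into a partial DFA from state 0: repeatedly fix the first undefined (state, symbol) met by the shortest-then-alphabetical prefix, trying targets in increasing order and rejecting any under which an Accept and a Reject string meet in one state with the same remainder; add a state when all current targets are rejected. Accepting states are where Accept strings end.
a: 0a undefined. 0a->0: ok.
b: 0b undefined. 0b->0: ok.
c: 0c undefined. 0c->0: no, abc/a meet in 0. Open state 1: 0c->1.
ca: 1a undefined. 1a->0: ok.
cb: 1b undefined. 1b->0: no, cb/a meet in 0. 1b->1: no, abc/cbacb meet in 1. Open state 2: 1b->2.
cc: 1c undefined. 1c->0: no, ccb/a meet in 0. 1c->1: ok.
cba: 2a undefined. 2a->0: no, ccb/cbacb meet in 2. 2a->1: no, ccb/cbacb meet in 2. 2a->2: no, cbab/cbb meet in 2 with "b" left. Open state 3: 2a->3.
cbb: 2b undefined. 2b->0: ok.
cbc: 2c undefined. 2c->0: no, cbcb/a meet in 0. 2c->1: ok.
cbaa: 3a undefined. 3a->0: no, cbaaa/a meet in 0. 3a->1: no, cbaaa/a meet in 0. 3a->2: ok.
cbab: 3b undefined. 3b->0: no, cbab/a meet in 0. 3b->1: ok.
cbac: 3c undefined. 3c->0: ok.
All examples now run through 4 states with every (state, symbol) defined. Accept strings end in {1,2,3}, Reject strings end in {0}; accept={1,2,3}.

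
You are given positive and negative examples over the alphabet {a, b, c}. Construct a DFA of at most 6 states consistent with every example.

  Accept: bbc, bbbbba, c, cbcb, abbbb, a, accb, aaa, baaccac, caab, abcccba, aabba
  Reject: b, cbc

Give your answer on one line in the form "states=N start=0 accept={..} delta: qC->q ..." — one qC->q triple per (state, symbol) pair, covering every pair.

Fold the examples into a partial DFA from state 0: repeatedly fix the first undefined (state, symbol) met by the shortest-then-alphabetical prefix, trying targets in increasing order and rejecting any under which an Accept and a Reject string meet in one state with the same remainder; add a state when all current targets are rejected. Accepting states are where Accept strings end.
a: 0a undefined. 0a->0: ok.
b: 0b undefined. 0b->0: no, bbbbba/b meet in 0. Open state 1: 0b->1.
c: 0c undefined. 0c->0: no, accb/b meet in 1. 0c->1: no, bbc/cbc meet in 1 with "bc" left. Open state 2: 0c->2.
ba: 1a undefined. 1a->0: ok.
bb: 1b undefined. 1b->0: ok.
ca: 2a undefined. 2a->0: no, caab/b meet in 1. 2a->1: no, caab/b meet in 1. 2a->2: ok.
cb: 2b undefined. 2b->0: no, bbc/cbc meet in 2. 2b->1: no, caab/b meet in 1. 2b->2: ok.
abc: 1c undefined. 1c->0: ok.
acc: 2c undefined. 2c->0: no, bbbbba/cbc meet in 0. 2c->1: ok.
All examples now run through 3 states with every (state, symbol) defined. Accept strings end in {0,2}, Reject strings end in {1}; accept={0,2}.

states=3 start=0 accept={0,2} delta: 0a->0 0b->1 0c->2 1a->0 1b->0 1c->0 2a->2 2b->2 2c->1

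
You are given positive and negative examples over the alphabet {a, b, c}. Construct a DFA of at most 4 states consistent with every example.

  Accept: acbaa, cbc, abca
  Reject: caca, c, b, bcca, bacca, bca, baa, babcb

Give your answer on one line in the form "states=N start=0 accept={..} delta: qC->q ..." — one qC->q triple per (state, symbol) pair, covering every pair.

states=3 start=0 accept={2} delta: 0a->1 0b->0 0c->1 1a->0 1b->2 1c->1 2a->2 2b->0 2c->2

State merging on the prefix tree: take the shortest (then alphabetical) example prefix whose next move is undefined and point that move at state 0, else 1, else 2, ...; a target is out if some Accept/Reject pair would then sit in one state with the same input left (inseparable). If every existing state is out, open a new one.
a: 0a undefined. 0a->0: no, abca/bca meet in 0 with "bca" left. Open state 1: 0a->1.
b: 0b undefined. 0b->0: ok.
c: 0c undefined. 0c->0: no, cbc/c meet in 0. 0c->1: ok.
ab: 1b undefined. 1b->0: no, cbc/c meet in 1. 1b->1: no, abca/bcca meet in 1 with "ca" left. Open state 2: 1b->2.
ac: 1c undefined. 1c->0: no, acbaa/bacca meet in 1 with "a" left. 1c->1: ok.
ca: 1a undefined. 1a->0: ok.
abc: 2c undefined. 2c->0: no, cbc/caca meet in 0. 2c->1: no, cbc/c meet in 1. 2c->2: ok.
abca: 2a undefined. 2a->0: no, acbaa/c meet in 1. 2a->1: no, acbaa/caca meet in 0. 2a->2: ok.
babcb: 2b undefined. 2b->0: ok.
All examples now run through 3 states with every (state, symbol) defined. Accept strings end in {2}, Reject strings end in {0,1}; accept={2}.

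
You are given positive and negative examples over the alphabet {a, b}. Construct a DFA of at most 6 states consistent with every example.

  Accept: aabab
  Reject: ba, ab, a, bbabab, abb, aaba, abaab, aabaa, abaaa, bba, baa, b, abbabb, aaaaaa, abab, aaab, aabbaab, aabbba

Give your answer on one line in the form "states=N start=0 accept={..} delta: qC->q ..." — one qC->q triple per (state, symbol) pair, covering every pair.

states=5 start=0 accept={4} delta: 0a->1 0b->0 1a->2 1b->0 2a->0 2b->3 3a->3 3b->4 4a->0 4b->0

Fold the examples into a partial DFA from state 0: repeatedly fix the first undefined (state, symbol) met by the shortest-then-alphabetical prefix, trying targets in increasing order and rejecting any under which an Accept and a Reject string meet in one state with the same remainder; add a state when all current targets are rejected. Accepting states are where Accept strings end.
a: 0a undefined. 0a->0: no, aabab/abab meet in 0 with "bab" left. Open state 1: 0a->1.
b: 0b undefined. 0b->0: ok.
aa: 1a undefined. 1a->0: no, aabab/ab meet in 1 with "b" left. 1a->1: no, aabab/bbabab meet in 1 with "bab" left. Open state 2: 1a->2.
ab: 1b undefined. 1b->0: ok.
aaa: 2a undefined. 2a->0: ok.
aab: 2b undefined. 2b->0: no, aabab/ab meet in 0. 2b->1: no, aabab/ba meet in 1. 2b->2: no, aabab/ab meet in 0. Open state 3: 2b->3.
aaba: 3a undefined. 3a->0: no, aabab/ab meet in 0. 3a->1: no, aabab/ab meet in 0. 3a->2: no, aabab/abaab meet in 3. 3a->3: ok.
aabb: 3b undefined. 3b->0: no, aabab/ab meet in 0. 3b->1: no, aabab/ba meet in 1. 3b->2: no, aabab/baa meet in 2. 3b->3: no, aabab/aaba meet in 3. Open state 4: 3b->4.
aabba: 4a undefined. 4a->0: ok.
aabbb: 4b undefined. 4b->0: ok.
All examples now run through 5 states with every (state, symbol) defined. Accept strings end in {4}, Reject strings end in {0,1,2,3}; accept={4}.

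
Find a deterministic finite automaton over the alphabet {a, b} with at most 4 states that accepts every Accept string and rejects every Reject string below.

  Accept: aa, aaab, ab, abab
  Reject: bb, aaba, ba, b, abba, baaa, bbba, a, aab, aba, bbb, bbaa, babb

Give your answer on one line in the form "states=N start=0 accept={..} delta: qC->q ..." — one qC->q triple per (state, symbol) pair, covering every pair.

states=4 start=0 accept={0} delta: 0a->1 0b->2 1a->0 1b->0 2a->1 2b->3 3a->0 3b->2

State merging on the prefix tree: take the shortest (then alphabetical) example prefix whose next move is undefined and point that move at state 0, else 1, else 2, ...; a target is out if some Accept/Reject pair would then sit in one state with the same input left (inseparable). If every existing state is out, open a new one.
a: 0a undefined. 0a->0: no, aa/a meet in 0. Open state 1: 0a->1.
b: 0b undefined. 0b->0: no, aa/bbaa meet in 1 with "a" left. 0b->1: no, aa/ba meet in 1 with "a" left. Open state 2: 0b->2.
aa: 1a undefined. 1a->0: ok.
ab: 1b undefined. 1b->0: ok.
ba: 2a undefined. 2a->0: no, aa/aaba meet in 0. 2a->1: ok.
bb: 2b undefined. 2b->0: no, aa/bb meet in 0. 2b->1: no, aa/bbb meet in 0. 2b->2: no, aa/bbaa meet in 0. Open state 3: 2b->3.
bba: 3a undefined. 3a->0: ok.
bbb: 3b undefined. 3b->0: no, aa/bbb meet in 0. 3b->1: no, aa/bbba meet in 0. 3b->2: ok.
All examples now run through 4 states with every (state, symbol) defined. Accept strings end in {0}, Reject strings end in {1,2,3}; accept={0}.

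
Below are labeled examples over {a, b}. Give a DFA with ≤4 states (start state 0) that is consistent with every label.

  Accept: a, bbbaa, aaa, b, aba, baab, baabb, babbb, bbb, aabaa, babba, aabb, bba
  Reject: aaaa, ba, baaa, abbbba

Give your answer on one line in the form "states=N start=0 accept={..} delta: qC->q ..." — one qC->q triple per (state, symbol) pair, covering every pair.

Grow the machine one transition at a time. Run the examples from 0; the earliest place one falls off (shortest prefix, ties alphabetical) gets sent to the lowest-numbered state that keeps every Accept/Reject pair distinguishable — a pair clashes when both reach the same state with identical unread suffix — and to a fresh state only if none does.
a: 0a undefined. 0a->0: no, a/aaaa meet in 0. Open state 1: 0a->1.
b: 0b undefined. 0b->0: no, a/ba meet in 1. 0b->1: ok.
aa: 1a undefined. 1a->0: ok.
ab: 1b undefined. 1b->0: no, baab/aaaa meet in 0. 1b->1: no, aba/aaaa meet in 0. Open state 2: 1b->2.
aba: 2a undefined. 2a->0: no, aba/aaaa meet in 0. 2a->1: ok.
abb: 2b undefined. 2b->0: no, a/abbbba meet in 1. 2b->1: ok.
All examples now run through 3 states with every (state, symbol) defined. Accept strings end in {1,2}, Reject strings end in {0}; accept={1,2}.

states=3 start=0 accept={1,2} delta: 0a->1 0b->1 1a->0 1b->2 2a->1 2b->1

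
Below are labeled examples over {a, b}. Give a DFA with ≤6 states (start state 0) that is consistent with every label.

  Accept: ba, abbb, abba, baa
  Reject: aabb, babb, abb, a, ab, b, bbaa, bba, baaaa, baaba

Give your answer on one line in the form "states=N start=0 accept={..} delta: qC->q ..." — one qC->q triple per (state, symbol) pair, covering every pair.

states=6 start=0 accept={2,5} delta: 0a->1 0b->1 1a->2 1b->3 2a->5 2b->0 3a->0 3b->4 4a->2 4b->2 5a->0 5b->0

Grow the machine one transition at a time. Run the examples from 0; the earliest place one falls off (shortest prefix, ties alphabetical) gets sent to the lowest-numbered state that keeps every Accept/Reject pair distinguishable — a pair clashes when both reach the same state with identical unread suffix — and to a fresh state only if none does.
a: 0a undefined. 0a->0: no, abba/bba meet in 0 with "bba" left. Open state 1: 0a->1.
b: 0b undefined. 0b->0: no, ba/a meet in 1. 0b->1: ok.
aa: 1a undefined. 1a->0: no, baa/a meet in 1. 1a->1: no, ba/a meet in 1. Open state 2: 1a->2.
ab: 1b undefined. 1b->0: no, ba/bbaa meet in 2. 1b->1: no, ba/bba meet in 2. 1b->2: no, ba/ab meet in 2. Open state 3: 1b->3.
aab: 2b undefined. 2b->0: ok.
abb: 3b undefined. 3b->0: no, abbb/aabb meet in 1. 3b->1: no, abbb/ab meet in 3. 3b->2: no, ba/abb meet in 2. 3b->3: no, abbb/abb meet in 3. Open state 4: 3b->4.
baa: 2a undefined. 2a->0: no, ba/baaaa meet in 2. 2a->1: no, baa/aabb meet in 1. 2a->2: no, ba/baaaa meet in 2. 2a->3: no, abba/baaba meet in 4 with "a" left. 2a->4: no, baa/abb meet in 4. Open state 5: 2a->5.
bba: 3a undefined. 3a->0: ok.
abba: 4a undefined. 4a->0: no, abba/bba meet in 0. 4a->1: no, abba/aabb meet in 1. 4a->2: ok.
abbb: 4b undefined. 4b->0: no, abbb/bba meet in 0. 4b->1: no, abbb/aabb meet in 1. 4b->2: ok.
baaa: 5a undefined. 5a->0: ok.
baab: 5b undefined. 5b->0: ok.
All examples now run through 6 states with every (state, symbol) defined. Accept strings end in {2,5}, Reject strings end in {0,1,3,4}; accept={2,5}.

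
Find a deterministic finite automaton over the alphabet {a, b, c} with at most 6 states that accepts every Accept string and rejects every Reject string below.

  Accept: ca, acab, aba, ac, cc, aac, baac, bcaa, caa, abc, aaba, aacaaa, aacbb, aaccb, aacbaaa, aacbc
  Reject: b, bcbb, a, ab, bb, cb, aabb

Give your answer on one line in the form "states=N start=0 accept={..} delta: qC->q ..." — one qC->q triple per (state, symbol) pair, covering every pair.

states=5 start=0 accept={2,3} delta: 0a->0 0b->1 0c->2 1a->2 1b->0 1c->3 2a->3 2b->4 2c->3 3a->2 3b->2 3c->2 4a->1 4b->2 4c->2

Fold the examples into a partial DFA from state 0: repeatedly fix the first undefined (state, symbol) met by the shortest-then-alphabetical prefix, trying targets in increasing order and rejecting any under which an Accept and a Reject string meet in one state with the same remainder; add a state when all current targets are rejected. Accepting states are where Accept strings end.
a: 0a undefined. 0a->0: ok.
b: 0b undefined. 0b->0: no, aba/b meet in 0. Open state 1: 0b->1.
c: 0c undefined. 0c->0: no, ca/a meet in 0. 0c->1: no, ac/b meet in 1. Open state 2: 0c->2.
ba: 1a undefined. 1a->0: no, aba/a meet in 0. 1a->1: no, aba/b meet in 1. 1a->2: ok.
bb: 1b undefined. 1b->0: ok.
bc: 1c undefined. 1c->0: no, bcaa/bcbb meet in 0. 1c->1: no, abc/b meet in 1. 1c->2: no, aacbb/bcbb meet in 2 with "bb" left. Open state 3: 1c->3.
ca: 2a undefined. 2a->0: no, ca/a meet in 0. 2a->1: no, ca/b meet in 1. 2a->2: no, acab/cb meet in 2 with "b" left. 2a->3: ok.
cb: 2b undefined. 2b->0: no, aacbb/b meet in 1. 2b->1: no, aacbb/a meet in 0. 2b->2: no, aba/cb meet in 2. 2b->3: no, ca/cb meet in 3. Open state 4: 2b->4.
cc: 2c undefined. 2c->0: no, cc/a meet in 0. 2c->1: no, cc/b meet in 1. 2c->2: no, aaccb/cb meet in 4. 2c->3: ok.
bca: 3a undefined. 3a->0: no, bcaa/a meet in 0. 3a->1: no, caa/b meet in 1. 3a->2: ok.
bcb: 3b undefined. 3b->0: no, acab/a meet in 0. 3b->1: no, acab/b meet in 1. 3b->2: ok.
baac: 3c undefined. 3c->0: no, baac/a meet in 0. 3c->1: no, baac/b meet in 1. 3c->2: ok.
aacba: 4a undefined. 4a->0: no, aacbaaa/a meet in 0. 4a->1: ok.
aacbb: 4b undefined. 4b->0: no, aacbb/a meet in 0. 4b->1: no, aacbb/b meet in 1. 4b->2: ok.
aacbc: 4c undefined. 4c->0: no, aacbc/a meet in 0. 4c->1: no, aacbc/b meet in 1. 4c->2: ok.
All examples now run through 5 states with every (state, symbol) defined. Accept strings end in {2,3}, Reject strings end in {0,1,4}; accept={2,3}.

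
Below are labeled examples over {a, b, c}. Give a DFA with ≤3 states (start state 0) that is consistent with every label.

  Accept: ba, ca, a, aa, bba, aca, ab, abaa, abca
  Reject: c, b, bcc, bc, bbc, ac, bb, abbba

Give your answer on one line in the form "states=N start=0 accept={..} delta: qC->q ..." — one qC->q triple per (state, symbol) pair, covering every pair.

State merging on the prefix tree: take the shortest (then alphabetical) example prefix whose next move is undefined and point that move at state 0, else 1, else 2, ...; a target is out if some Accept/Reject pair would then sit in one state with the same input left (inseparable). If every existing state is out, open a new one.
a: 0a undefined. 0a->0: no, ab/b meet in 0 with "b" left. Open state 1: 0a->1.
b: 0b undefined. 0b->0: ok.
c: 0c undefined. 0c->0: ok.
aa: 1a undefined. 1a->0: no, aa/c meet in 0. 1a->1: ok.
ab: 1b undefined. 1b->0: no, ba/abbba meet in 1. 1b->1: no, ba/abbba meet in 1. Open state 2: 1b->2.
ac: 1c undefined. 1c->0: ok.
aba: 2a undefined. 2a->0: ok.
abb: 2b undefined. 2b->0: no, ba/abbba meet in 1. 2b->1: ok.
abc: 2c undefined. 2c->0: ok.
All examples now run through 3 states with every (state, symbol) defined. Accept strings end in {1,2}, Reject strings end in {0}; accept={1,2}.

states=3 start=0 accept={1,2} delta: 0a->1 0b->0 0c->0 1a->1 1b->2 1c->0 2a->0 2b->1 2c->0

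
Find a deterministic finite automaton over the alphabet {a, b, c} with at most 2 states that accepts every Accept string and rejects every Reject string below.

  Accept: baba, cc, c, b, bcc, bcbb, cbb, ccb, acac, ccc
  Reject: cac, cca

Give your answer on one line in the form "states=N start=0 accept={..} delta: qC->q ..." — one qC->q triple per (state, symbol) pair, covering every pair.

State merging on the prefix tree: take the shortest (then alphabetical) example prefix whose next move is undefined and point that move at state 0, else 1, else 2, ...; a target is out if some Accept/Reject pair would then sit in one state with the same input left (inseparable). If every existing state is out, open a new one.
a: 0a undefined. 0a->0: no, acac/cac meet in 0 with "cac" left. Open state 1: 0a->1.
b: 0b undefined. 0b->0: ok.
c: 0c undefined. 0c->0: ok.
ac: 1c undefined. 1c->0: no, cc/cac meet in 0. 1c->1: ok.
aca: 1a undefined. 1a->0: ok.
bab: 1b undefined. 1b->0: no, baba/cac meet in 1. 1b->1: ok.
All examples now run through 2 states with every (state, symbol) defined. Accept strings end in {0}, Reject strings end in {1}; accept={0}.

states=2 start=0 accept={0} delta: 0a->1 0b->0 0c->0 1a->0 1b->1 1c->1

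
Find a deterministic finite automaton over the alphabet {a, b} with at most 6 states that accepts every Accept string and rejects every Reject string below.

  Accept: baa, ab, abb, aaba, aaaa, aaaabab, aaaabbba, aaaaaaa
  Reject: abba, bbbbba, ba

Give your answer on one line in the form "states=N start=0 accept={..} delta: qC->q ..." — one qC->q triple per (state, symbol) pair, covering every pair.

states=3 start=0 accept={0,2} delta: 0a->1 0b->0 1a->2 1b->0 2a->2 2b->2

Fold the examples into a partial DFA from state 0: repeatedly fix the first undefined (state, symbol) met by the shortest-then-alphabetical prefix, trying targets in increasing order and rejecting any under which an Accept and a Reject string meet in one state with the same remainder; add a state when all current targets are rejected. Accepting states are where Accept strings end.
a: 0a undefined. 0a->0: no, aaba/ba meet in 0 with "ba" left. Open state 1: 0a->1.
b: 0b undefined. 0b->0: ok.
aa: 1a undefined. 1a->0: no, aaba/bbbbba meet in 1. 1a->1: no, baa/bbbbba meet in 1. Open state 2: 1a->2.
ab: 1b undefined. 1b->0: ok.
aaa: 2a undefined. 2a->0: no, aaaa/abba meet in 1. 2a->1: no, aaaaaaa/abba meet in 1. 2a->2: ok.
aab: 2b undefined. 2b->0: no, aaba/abba meet in 1. 2b->1: no, aaaabab/abba meet in 1. 2b->2: ok.
All examples now run through 3 states with every (state, symbol) defined. Accept strings end in {0,2}, Reject strings end in {1}; accept={0,2}.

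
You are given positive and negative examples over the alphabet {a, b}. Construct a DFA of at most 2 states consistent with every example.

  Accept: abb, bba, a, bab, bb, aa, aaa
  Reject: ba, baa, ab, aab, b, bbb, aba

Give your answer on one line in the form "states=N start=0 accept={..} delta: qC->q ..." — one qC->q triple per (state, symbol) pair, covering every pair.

states=2 start=0 accept={0} delta: 0a->0 0b->1 1a->1 1b->0

Grow the machine one transition at a time. Run the examples from 0; the earliest place one falls off (shortest prefix, ties alphabetical) gets sent to the lowest-numbered state that keeps every Accept/Reject pair distinguishable — a pair clashes when both reach the same state with identical unread suffix — and to a fresh state only if none does.
a: 0a undefined. 0a->0: ok.
b: 0b undefined. 0b->0: no, abb/ba meet in 0. Open state 1: 0b->1.
ba: 1a undefined. 1a->0: no, a/ba meet in 0. 1a->1: ok.
bb: 1b undefined. 1b->0: ok.
All examples now run through 2 states with every (state, symbol) defined. Accept strings end in {0}, Reject strings end in {1}; accept={0}.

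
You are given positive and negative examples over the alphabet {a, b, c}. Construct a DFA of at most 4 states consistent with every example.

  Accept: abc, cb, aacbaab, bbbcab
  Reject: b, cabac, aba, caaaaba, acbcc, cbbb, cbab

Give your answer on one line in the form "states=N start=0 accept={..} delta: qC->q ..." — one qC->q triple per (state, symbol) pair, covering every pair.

states=4 start=0 accept={1,2} delta: 0a->0 0b->0 0c->1 1a->1 1b->2 1c->0 2a->3 2b->0 2c->1 3a->1 3b->0 3c->0

Fold the examples into a partial DFA from state 0: repeatedly fix the first undefined (state, symbol) met by the shortest-then-alphabetical prefix, trying targets in increasing order and rejecting any under which an Accept and a Reject string meet in one state with the same remainder; add a state when all current targets are rejected. Accepting states are where Accept strings end.
a: 0a undefined. 0a->0: ok.
b: 0b undefined. 0b->0: ok.
c: 0c undefined. 0c->0: no, abc/b meet in 0. Open state 1: 0c->1.
ca: 1a undefined. 1a->0: no, abc/cabac meet in 1. 1a->1: ok.
cb: 1b undefined. 1b->0: no, abc/cabac meet in 1. 1b->1: no, abc/caaaaba meet in 1. Open state 2: 1b->2.
cba: 2a undefined. 2a->0: no, abc/cabac meet in 1. 2a->1: no, abc/caaaaba meet in 1. 2a->2: no, cb/caaaaba meet in 2. Open state 3: 2a->3.
cbb: 2b undefined. 2b->0: ok.
acbc: 2c undefined. 2c->0: no, abc/acbcc meet in 1. 2c->1: ok.
cbab: 3b undefined. 3b->0: ok.
acbcc: 1c undefined. 1c->0: ok.
cabac: 3c undefined. 3c->0: ok.
aacbaa: 3a undefined. 3a->0: no, aacbaab/b meet in 0. 3a->1: ok.
All examples now run through 4 states with every (state, symbol) defined. Accept strings end in {1,2}, Reject strings end in {0,3}; accept={1,2}.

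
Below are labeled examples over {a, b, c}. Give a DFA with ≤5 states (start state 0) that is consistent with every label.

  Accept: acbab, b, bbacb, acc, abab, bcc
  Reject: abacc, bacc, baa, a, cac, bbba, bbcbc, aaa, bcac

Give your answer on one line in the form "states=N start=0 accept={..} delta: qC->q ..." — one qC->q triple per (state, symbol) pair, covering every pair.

State merging on the prefix tree: take the shortest (then alphabetical) example prefix whose next move is undefined and point that move at state 0, else 1, else 2, ...; a target is out if some Accept/Reject pair would then sit in one state with the same input left (inseparable). If every existing state is out, open a new one.
a: 0a undefined. 0a->0: ok.
b: 0b undefined. 0b->0: no, b/baa meet in 0. Open state 1: 0b->1.
c: 0c undefined. 0c->0: no, acc/a meet in 0. 0c->1: ok.
ba: 1a undefined. 1a->0: no, b/cac meet in 1. 1a->1: no, b/baa meet in 1. Open state 2: 1a->2.
bb: 1b undefined. 1b->0: no, acbab/bbcbc meet in 1. 1b->1: ok.
bc: 1c undefined. 1c->0: no, b/bcac meet in 1. 1c->1: no, b/bbcbc meet in 1. 1c->2: no, acc/bbba meet in 2. Open state 3: 1c->3.
baa: 2a undefined. 2a->0: ok.
bac: 2c undefined. 2c->0: no, b/abacc meet in 1. 2c->1: no, b/cac meet in 1. 2c->2: ok.
bca: 3a undefined. 3a->0: no, b/bcac meet in 1. 3a->1: no, acc/bcac meet in 3. 3a->2: ok.
bcc: 3c undefined. 3c->0: no, bcc/baa meet in 0. 3c->1: ok.
abab: 2b undefined. 2b->0: no, acbab/baa meet in 0. 2b->1: ok.
bbcb: 3b undefined. 3b->0: no, acbab/bbcbc meet in 1. 3b->1: no, acc/bbcbc meet in 3. 3b->2: ok.
All examples now run through 4 states with every (state, symbol) defined. Accept strings end in {1,3}, Reject strings end in {0,2}; accept={1,3}.

states=4 start=0 accept={1,3} delta: 0a->0 0b->1 0c->1 1a->2 1b->1 1c->3 2a->0 2b->1 2c->2 3a->2 3b->2 3c->1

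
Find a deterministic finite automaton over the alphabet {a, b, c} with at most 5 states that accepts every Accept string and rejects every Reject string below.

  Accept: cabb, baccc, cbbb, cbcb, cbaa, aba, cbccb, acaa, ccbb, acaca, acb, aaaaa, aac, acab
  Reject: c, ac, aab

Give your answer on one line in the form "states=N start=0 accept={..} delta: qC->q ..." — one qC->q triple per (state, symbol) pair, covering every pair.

states=5 start=0 accept={0,2} delta: 0a->1 0b->0 0c->1 1a->2 1b->2 1c->3 2a->2 2b->1 2c->0 3a->4 3b->0 3c->2 4a->0 4b->0 4c->1

Grow the machine one transition at a time. Run the examples from 0; the earliest place one falls off (shortest prefix, ties alphabetical) gets sent to the lowest-numbered state that keeps every Accept/Reject pair distinguishable — a pair clashes when both reach the same state with identical unread suffix — and to a fresh state only if none does.
a: 0a undefined. 0a->0: no, aac/c meet in 0 with "c" left. Open state 1: 0a->1.
b: 0b undefined. 0b->0: ok.
c: 0c undefined. 0c->0: no, cbbb/c meet in 0. 0c->1: ok.
aa: 1a undefined. 1a->0: no, cabb/aab meet in 0. 1a->1: no, aaaaa/c meet in 1. Open state 2: 1a->2.
ab: 1b undefined. 1b->0: no, aba/c meet in 1. 1b->1: no, cbbb/c meet in 1. 1b->2: ok.
ac: 1c undefined. 1c->0: no, baccc/ac meet in 0. 1c->1: no, baccc/c meet in 1. 1c->2: no, acb/aab meet in 2 with "b" left. Open state 3: 1c->3.
aaa: 2a undefined. 2a->0: no, cbaa/c meet in 1. 2a->1: no, aba/c meet in 1. 2a->2: ok.
aab: 2b undefined. 2b->0: no, cabb/aab meet in 0. 2b->1: ok.
aac: 2c undefined. 2c->0: ok.
aca: 3a undefined. 3a->0: no, acaa/c meet in 1. 3a->1: no, acaca/c meet in 1. 3a->2: no, acaca/c meet in 1. 3a->3: no, acaa/ac meet in 3. Open state 4: 3a->4.
acb: 3b undefined. 3b->0: ok.
acaa: 4a undefined. 4a->0: ok.
acab: 4b undefined. 4b->0: ok.
acac: 4c undefined. 4c->0: no, acaca/c meet in 1. 4c->1: ok.
bacc: 3c undefined. 3c->0: no, baccc/c meet in 1. 3c->1: no, baccc/ac meet in 3. 3c->2: ok.
All examples now run through 5 states with every (state, symbol) defined. Accept strings end in {0,2}, Reject strings end in {1,3}; accept={0,2}.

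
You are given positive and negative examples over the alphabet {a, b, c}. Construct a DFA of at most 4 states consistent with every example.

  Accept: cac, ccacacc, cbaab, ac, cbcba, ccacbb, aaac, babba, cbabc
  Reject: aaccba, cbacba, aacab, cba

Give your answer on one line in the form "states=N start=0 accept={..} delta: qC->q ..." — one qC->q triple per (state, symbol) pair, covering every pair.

states=4 start=0 accept={0,1} delta: 0a->0 0b->0 0c->1 1a->1 1b->2 1c->1 2a->3 2b->0 2c->0 3a->0 3b->0 3c->1

State merging on the prefix tree: take the shortest (then alphabetical) example prefix whose next move is undefined and point that move at state 0, else 1, else 2, ...; a target is out if some Accept/Reject pair would then sit in one state with the same input left (inseparable). If every existing state is out, open a new one.
a: 0a undefined. 0a->0: ok.
b: 0b undefined. 0b->0: ok.
c: 0c undefined. 0c->0: no, cac/aaccba meet in 0. Open state 1: 0c->1.
ca: 1a undefined. 1a->0: no, babba/aacab meet in 0. 1a->1: ok.
cb: 1b undefined. 1b->0: no, cbaab/cbacba meet in 0. 1b->1: no, cbaab/aacab meet in 1. Open state 2: 1b->2.
cc: 1c undefined. 1c->0: no, cac/aaccba meet in 0. 1c->1: ok.
cba: 2a undefined. 2a->0: no, cbaab/aaccba meet in 0. 2a->1: no, cac/aaccba meet in 1. 2a->2: no, cbcba/cbacba meet in 2 with "cba" left. Open state 3: 2a->3.
cbc: 2c undefined. 2c->0: ok.
cbaa: 3a undefined. 3a->0: ok.
cbab: 3b undefined. 3b->0: ok.
cbac: 3c undefined. 3c->0: no, cbaab/cbacba meet in 0. 3c->1: ok.
ccacbb: 2b undefined. 2b->0: ok.
All examples now run through 4 states with every (state, symbol) defined. Accept strings end in {0,1}, Reject strings end in {2,3}; accept={0,1}.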